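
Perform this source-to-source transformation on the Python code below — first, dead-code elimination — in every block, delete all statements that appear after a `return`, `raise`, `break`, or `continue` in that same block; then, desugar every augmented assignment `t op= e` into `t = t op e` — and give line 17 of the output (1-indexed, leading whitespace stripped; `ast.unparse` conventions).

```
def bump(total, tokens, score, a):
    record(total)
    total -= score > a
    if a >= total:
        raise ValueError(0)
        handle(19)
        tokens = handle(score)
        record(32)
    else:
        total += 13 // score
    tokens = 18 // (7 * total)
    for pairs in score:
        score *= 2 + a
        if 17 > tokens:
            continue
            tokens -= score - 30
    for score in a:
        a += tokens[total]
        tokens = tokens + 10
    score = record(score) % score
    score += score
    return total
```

Transformed code:
def bump(total, tokens, score, a):
    record(total)
    total = total - (score > a)
    if a >= total:
        raise ValueError(0)
    else:
        total = total + 13 // score
    tokens = 18 // (7 * total)
    for pairs in score:
        score = score * (2 + a)
        if 17 > tokens:
            continue
    for score in a:
        a = a + tokens[total]
        tokens = tokens + 10
    score = record(score) % score
    score = score + score
    return total

score = score + score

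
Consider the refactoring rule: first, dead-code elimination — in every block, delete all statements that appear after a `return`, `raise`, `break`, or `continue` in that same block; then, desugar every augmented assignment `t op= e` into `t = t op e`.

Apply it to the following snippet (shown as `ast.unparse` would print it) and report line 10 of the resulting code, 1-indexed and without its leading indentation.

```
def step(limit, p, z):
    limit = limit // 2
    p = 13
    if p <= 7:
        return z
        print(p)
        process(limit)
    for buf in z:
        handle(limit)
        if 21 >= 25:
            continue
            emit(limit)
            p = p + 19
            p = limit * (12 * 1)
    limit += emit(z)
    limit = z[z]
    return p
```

Transformed code:
def step(limit, p, z):
    limit = limit // 2
    p = 13
    if p <= 7:
        return z
    for buf in z:
        handle(limit)
        if 21 >= 25:
            continue
    limit = limit + emit(z)
    limit = z[z]
    return p

limit = limit + emit(z)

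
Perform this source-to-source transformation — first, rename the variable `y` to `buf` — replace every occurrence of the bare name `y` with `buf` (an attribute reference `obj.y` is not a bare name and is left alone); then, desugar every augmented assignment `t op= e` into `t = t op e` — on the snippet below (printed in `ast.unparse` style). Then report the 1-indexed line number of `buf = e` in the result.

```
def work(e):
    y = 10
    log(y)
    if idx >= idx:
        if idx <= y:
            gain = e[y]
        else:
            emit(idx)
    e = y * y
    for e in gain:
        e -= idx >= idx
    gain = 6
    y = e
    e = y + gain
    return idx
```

13

Transformed code:
def work(e):
    buf = 10
    log(buf)
    if idx >= idx:
        if idx <= buf:
            gain = e[buf]
        else:
            emit(idx)
    e = buf * buf
    for e in gain:
        e = e - (idx >= idx)
    gain = 6
    buf = e
    e = buf + gain
    return idx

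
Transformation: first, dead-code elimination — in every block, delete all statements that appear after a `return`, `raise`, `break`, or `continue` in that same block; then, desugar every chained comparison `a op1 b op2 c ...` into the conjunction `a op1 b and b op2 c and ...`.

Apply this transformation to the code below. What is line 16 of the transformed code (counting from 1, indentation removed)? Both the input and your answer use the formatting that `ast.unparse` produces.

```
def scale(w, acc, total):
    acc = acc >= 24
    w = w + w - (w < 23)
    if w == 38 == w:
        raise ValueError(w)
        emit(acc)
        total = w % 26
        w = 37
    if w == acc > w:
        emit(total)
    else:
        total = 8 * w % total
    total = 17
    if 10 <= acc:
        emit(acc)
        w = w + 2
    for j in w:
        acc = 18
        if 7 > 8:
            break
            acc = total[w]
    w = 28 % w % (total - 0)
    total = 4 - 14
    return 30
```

if 7 > 8:

Transformed code:
def scale(w, acc, total):
    acc = acc >= 24
    w = w + w - (w < 23)
    if w == 38 and 38 == w:
        raise ValueError(w)
    if w == acc and acc > w:
        emit(total)
    else:
        total = 8 * w % total
    total = 17
    if 10 <= acc:
        emit(acc)
        w = w + 2
    for j in w:
        acc = 18
        if 7 > 8:
            break
    w = 28 % w % (total - 0)
    total = 4 - 14
    return 30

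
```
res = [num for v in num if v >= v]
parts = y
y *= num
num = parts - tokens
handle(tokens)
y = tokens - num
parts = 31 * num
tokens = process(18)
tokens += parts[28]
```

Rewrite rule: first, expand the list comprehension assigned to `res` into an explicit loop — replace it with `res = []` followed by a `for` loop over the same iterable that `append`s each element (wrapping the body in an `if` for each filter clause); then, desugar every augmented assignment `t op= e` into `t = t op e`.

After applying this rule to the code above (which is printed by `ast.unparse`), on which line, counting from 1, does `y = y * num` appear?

Transformed code:
res = []
for v in num:
    if v >= v:
        res.append(num)
parts = y
y = y * num
num = parts - tokens
handle(tokens)
y = tokens - num
parts = 31 * num
tokens = process(18)
tokens = tokens + parts[28]

6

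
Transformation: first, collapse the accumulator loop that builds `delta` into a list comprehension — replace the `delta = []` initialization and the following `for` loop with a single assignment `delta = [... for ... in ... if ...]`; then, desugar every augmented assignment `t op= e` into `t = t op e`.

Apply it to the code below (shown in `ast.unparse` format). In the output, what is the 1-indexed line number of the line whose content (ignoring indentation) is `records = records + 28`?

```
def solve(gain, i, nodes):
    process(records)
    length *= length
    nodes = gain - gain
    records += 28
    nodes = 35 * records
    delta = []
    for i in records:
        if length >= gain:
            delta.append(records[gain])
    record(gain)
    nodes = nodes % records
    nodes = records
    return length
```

Transformed code:
def solve(gain, i, nodes):
    process(records)
    length = length * length
    nodes = gain - gain
    records = records + 28
    nodes = 35 * records
    delta = [records[gain] for i in records if length >= gain]
    record(gain)
    nodes = nodes % records
    nodes = records
    return length

5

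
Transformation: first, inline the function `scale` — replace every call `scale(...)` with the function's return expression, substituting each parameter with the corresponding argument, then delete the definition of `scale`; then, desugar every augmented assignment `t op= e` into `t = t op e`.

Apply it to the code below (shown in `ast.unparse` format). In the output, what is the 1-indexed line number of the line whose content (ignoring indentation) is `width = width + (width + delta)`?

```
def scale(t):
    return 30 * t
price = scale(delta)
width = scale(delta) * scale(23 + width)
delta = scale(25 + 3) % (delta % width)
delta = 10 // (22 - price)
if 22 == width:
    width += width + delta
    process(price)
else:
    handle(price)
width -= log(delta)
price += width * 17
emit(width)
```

6

Transformed code:
price = 30 * delta
width = 30 * delta * (30 * (23 + width))
delta = 30 * (25 + 3) % (delta % width)
delta = 10 // (22 - price)
if 22 == width:
    width = width + (width + delta)
    process(price)
else:
    handle(price)
width = width - log(delta)
price = price + width * 17
emit(width)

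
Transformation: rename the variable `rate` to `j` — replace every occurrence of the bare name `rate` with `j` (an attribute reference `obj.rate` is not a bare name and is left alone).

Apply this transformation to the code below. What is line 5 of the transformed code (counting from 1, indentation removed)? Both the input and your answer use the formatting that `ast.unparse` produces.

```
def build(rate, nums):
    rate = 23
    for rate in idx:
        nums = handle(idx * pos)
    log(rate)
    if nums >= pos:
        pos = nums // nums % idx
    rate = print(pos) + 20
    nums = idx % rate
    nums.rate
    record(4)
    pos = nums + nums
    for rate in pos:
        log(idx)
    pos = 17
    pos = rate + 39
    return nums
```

log(j)

Transformed code:
def build(j, nums):
    j = 23
    for j in idx:
        nums = handle(idx * pos)
    log(j)
    if nums >= pos:
        pos = nums // nums % idx
    j = print(pos) + 20
    nums = idx % j
    nums.rate
    record(4)
    pos = nums + nums
    for j in pos:
        log(idx)
    pos = 17
    pos = j + 39
    return nums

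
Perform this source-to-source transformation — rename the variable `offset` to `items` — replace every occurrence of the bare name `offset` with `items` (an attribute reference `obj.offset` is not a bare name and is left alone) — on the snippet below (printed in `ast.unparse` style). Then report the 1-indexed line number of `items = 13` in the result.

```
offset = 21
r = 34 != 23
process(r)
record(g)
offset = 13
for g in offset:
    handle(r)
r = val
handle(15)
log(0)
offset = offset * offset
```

5

Transformed code:
items = 21
r = 34 != 23
process(r)
record(g)
items = 13
for g in items:
    handle(r)
r = val
handle(15)
log(0)
items = items * items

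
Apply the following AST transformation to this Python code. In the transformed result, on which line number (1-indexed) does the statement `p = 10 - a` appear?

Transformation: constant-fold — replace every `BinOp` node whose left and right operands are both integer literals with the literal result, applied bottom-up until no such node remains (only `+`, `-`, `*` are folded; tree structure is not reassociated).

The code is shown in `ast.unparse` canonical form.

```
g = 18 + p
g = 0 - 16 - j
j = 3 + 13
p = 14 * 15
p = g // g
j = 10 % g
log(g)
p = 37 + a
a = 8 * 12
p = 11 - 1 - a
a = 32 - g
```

10

Transformed code:
g = 18 + p
g = -16 - j
j = 16
p = 210
p = g // g
j = 10 % g
log(g)
p = 37 + a
a = 96
p = 10 - a
a = 32 - g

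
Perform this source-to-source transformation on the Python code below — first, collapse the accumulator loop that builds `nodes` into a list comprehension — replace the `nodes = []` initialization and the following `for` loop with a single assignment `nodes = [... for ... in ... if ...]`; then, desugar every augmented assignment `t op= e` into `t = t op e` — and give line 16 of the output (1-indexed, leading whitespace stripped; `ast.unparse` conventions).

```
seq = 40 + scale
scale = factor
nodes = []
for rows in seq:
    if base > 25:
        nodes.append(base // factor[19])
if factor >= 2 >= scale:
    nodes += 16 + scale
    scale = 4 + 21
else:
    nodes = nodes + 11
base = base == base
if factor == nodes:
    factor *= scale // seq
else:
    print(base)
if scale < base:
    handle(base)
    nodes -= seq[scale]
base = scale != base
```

nodes = nodes - seq[scale]

Transformed code:
seq = 40 + scale
scale = factor
nodes = [base // factor[19] for rows in seq if base > 25]
if factor >= 2 >= scale:
    nodes = nodes + (16 + scale)
    scale = 4 + 21
else:
    nodes = nodes + 11
base = base == base
if factor == nodes:
    factor = factor * (scale // seq)
else:
    print(base)
if scale < base:
    handle(base)
    nodes = nodes - seq[scale]
base = scale != base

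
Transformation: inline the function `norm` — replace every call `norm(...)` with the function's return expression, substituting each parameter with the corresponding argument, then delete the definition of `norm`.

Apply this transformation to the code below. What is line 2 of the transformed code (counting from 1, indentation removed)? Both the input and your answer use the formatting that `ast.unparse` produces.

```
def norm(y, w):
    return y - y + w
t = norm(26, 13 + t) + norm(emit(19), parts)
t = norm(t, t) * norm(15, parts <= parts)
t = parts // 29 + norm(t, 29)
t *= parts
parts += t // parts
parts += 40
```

Transformed code:
t = 26 - 26 + (13 + t) + (emit(19) - emit(19) + parts)
t = (t - t + t) * (15 - 15 + (parts <= parts))
t = parts // 29 + (t - t + 29)
t *= parts
parts += t // parts
parts += 40

t = (t - t + t) * (15 - 15 + (parts <= parts))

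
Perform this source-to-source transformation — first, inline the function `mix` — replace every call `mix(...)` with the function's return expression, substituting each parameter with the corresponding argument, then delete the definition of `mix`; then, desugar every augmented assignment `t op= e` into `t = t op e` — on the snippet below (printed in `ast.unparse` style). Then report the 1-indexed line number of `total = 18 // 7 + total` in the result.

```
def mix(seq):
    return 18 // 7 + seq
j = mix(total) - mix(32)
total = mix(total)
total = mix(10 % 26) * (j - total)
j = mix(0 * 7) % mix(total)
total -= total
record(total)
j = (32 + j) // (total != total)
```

2

Transformed code:
j = 18 // 7 + total - (18 // 7 + 32)
total = 18 // 7 + total
total = (18 // 7 + 10 % 26) * (j - total)
j = (18 // 7 + 0 * 7) % (18 // 7 + total)
total = total - total
record(total)
j = (32 + j) // (total != total)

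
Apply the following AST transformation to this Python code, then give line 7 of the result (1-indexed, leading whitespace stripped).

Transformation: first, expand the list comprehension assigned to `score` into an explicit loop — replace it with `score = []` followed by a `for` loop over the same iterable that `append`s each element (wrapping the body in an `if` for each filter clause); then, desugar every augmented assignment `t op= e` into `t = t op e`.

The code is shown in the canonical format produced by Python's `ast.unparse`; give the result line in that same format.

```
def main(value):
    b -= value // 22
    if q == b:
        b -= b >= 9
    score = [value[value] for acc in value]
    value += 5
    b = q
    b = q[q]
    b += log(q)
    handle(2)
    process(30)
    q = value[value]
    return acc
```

score.append(value[value])

Transformed code:
def main(value):
    b = b - value // 22
    if q == b:
        b = b - (b >= 9)
    score = []
    for acc in value:
        score.append(value[value])
    value = value + 5
    b = q
    b = q[q]
    b = b + log(q)
    handle(2)
    process(30)
    q = value[value]
    return acc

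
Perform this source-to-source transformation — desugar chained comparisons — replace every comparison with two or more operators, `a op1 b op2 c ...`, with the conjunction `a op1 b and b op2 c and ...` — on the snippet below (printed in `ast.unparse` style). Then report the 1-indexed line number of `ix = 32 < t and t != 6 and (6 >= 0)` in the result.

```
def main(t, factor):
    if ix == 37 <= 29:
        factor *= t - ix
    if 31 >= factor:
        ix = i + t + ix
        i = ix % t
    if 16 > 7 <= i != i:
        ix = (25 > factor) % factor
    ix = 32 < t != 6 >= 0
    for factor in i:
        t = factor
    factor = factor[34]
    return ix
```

Transformed code:
def main(t, factor):
    if ix == 37 and 37 <= 29:
        factor *= t - ix
    if 31 >= factor:
        ix = i + t + ix
        i = ix % t
    if 16 > 7 and 7 <= i and (i != i):
        ix = (25 > factor) % factor
    ix = 32 < t and t != 6 and (6 >= 0)
    for factor in i:
        t = factor
    factor = factor[34]
    return ix

9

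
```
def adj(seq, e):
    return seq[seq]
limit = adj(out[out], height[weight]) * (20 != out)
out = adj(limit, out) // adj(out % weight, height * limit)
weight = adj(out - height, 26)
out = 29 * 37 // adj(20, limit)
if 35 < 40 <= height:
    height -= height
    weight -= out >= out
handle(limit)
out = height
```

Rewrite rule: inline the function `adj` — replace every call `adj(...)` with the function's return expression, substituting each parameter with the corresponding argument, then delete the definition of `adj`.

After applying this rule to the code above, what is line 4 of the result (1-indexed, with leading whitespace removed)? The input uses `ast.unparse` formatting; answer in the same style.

out = 29 * 37 // 20[20]

Transformed code:
limit = out[out][out[out]] * (20 != out)
out = limit[limit] // (out % weight)[out % weight]
weight = (out - height)[out - height]
out = 29 * 37 // 20[20]
if 35 < 40 <= height:
    height -= height
    weight -= out >= out
handle(limit)
out = height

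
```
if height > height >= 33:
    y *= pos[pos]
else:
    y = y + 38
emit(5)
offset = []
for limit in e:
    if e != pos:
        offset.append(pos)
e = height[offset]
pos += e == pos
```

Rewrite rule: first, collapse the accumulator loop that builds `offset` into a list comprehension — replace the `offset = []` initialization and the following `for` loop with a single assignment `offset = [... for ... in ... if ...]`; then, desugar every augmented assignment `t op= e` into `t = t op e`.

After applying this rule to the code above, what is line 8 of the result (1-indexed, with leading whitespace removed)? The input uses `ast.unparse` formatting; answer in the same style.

Transformed code:
if height > height >= 33:
    y = y * pos[pos]
else:
    y = y + 38
emit(5)
offset = [pos for limit in e if e != pos]
e = height[offset]
pos = pos + (e == pos)

pos = pos + (e == pos)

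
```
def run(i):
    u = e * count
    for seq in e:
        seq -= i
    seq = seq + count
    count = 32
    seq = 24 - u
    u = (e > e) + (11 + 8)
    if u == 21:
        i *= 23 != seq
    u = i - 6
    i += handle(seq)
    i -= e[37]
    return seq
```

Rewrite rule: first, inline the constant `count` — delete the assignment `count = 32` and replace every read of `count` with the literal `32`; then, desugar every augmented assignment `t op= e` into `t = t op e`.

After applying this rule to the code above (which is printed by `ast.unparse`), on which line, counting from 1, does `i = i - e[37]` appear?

12

Transformed code:
def run(i):
    u = e * 32
    for seq in e:
        seq = seq - i
    seq = seq + 32
    seq = 24 - u
    u = (e > e) + (11 + 8)
    if u == 21:
        i = i * (23 != seq)
    u = i - 6
    i = i + handle(seq)
    i = i - e[37]
    return seq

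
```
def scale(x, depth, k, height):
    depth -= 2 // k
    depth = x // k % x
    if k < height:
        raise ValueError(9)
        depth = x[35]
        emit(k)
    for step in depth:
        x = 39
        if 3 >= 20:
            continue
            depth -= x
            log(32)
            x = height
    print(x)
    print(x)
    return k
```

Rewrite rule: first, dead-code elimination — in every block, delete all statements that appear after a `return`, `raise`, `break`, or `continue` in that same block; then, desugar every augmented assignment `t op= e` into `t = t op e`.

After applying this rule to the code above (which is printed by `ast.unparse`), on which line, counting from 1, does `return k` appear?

12

Transformed code:
def scale(x, depth, k, height):
    depth = depth - 2 // k
    depth = x // k % x
    if k < height:
        raise ValueError(9)
    for step in depth:
        x = 39
        if 3 >= 20:
            continue
    print(x)
    print(x)
    return k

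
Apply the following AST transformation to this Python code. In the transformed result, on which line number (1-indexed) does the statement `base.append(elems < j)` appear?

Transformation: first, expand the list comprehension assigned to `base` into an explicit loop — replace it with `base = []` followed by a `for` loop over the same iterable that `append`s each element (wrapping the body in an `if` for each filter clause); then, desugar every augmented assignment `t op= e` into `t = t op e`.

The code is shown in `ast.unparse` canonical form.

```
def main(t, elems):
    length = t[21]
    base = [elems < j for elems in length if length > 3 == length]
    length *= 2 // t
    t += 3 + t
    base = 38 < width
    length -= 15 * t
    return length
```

6

Transformed code:
def main(t, elems):
    length = t[21]
    base = []
    for elems in length:
        if length > 3 == length:
            base.append(elems < j)
    length = length * (2 // t)
    t = t + (3 + t)
    base = 38 < width
    length = length - 15 * t
    return length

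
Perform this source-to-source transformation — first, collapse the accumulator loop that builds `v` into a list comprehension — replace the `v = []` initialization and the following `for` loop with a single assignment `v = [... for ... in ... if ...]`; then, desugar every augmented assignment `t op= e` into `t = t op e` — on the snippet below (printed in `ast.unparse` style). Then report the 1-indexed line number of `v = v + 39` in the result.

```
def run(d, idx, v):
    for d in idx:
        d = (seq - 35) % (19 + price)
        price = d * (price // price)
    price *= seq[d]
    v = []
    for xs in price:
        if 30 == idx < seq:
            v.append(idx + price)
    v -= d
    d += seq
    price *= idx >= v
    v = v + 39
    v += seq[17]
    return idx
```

10

Transformed code:
def run(d, idx, v):
    for d in idx:
        d = (seq - 35) % (19 + price)
        price = d * (price // price)
    price = price * seq[d]
    v = [idx + price for xs in price if 30 == idx < seq]
    v = v - d
    d = d + seq
    price = price * (idx >= v)
    v = v + 39
    v = v + seq[17]
    return idx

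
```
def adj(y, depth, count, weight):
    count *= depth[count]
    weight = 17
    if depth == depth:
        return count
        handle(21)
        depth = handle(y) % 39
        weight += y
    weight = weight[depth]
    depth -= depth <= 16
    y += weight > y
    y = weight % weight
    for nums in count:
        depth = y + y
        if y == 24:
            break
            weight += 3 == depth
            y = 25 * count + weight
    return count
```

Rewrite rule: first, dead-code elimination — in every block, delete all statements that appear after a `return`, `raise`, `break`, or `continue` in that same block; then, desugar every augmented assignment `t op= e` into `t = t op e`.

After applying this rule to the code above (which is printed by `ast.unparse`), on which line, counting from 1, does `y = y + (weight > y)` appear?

8

Transformed code:
def adj(y, depth, count, weight):
    count = count * depth[count]
    weight = 17
    if depth == depth:
        return count
    weight = weight[depth]
    depth = depth - (depth <= 16)
    y = y + (weight > y)
    y = weight % weight
    for nums in count:
        depth = y + y
        if y == 24:
            break
    return count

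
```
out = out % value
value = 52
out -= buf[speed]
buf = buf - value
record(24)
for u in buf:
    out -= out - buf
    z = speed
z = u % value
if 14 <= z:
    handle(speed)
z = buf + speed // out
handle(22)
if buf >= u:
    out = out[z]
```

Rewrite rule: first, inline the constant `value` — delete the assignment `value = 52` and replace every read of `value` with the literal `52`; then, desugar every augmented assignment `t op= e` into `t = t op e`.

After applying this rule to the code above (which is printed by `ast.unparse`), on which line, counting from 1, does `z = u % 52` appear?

Transformed code:
out = out % 52
out = out - buf[speed]
buf = buf - 52
record(24)
for u in buf:
    out = out - (out - buf)
    z = speed
z = u % 52
if 14 <= z:
    handle(speed)
z = buf + speed // out
handle(22)
if buf >= u:
    out = out[z]

8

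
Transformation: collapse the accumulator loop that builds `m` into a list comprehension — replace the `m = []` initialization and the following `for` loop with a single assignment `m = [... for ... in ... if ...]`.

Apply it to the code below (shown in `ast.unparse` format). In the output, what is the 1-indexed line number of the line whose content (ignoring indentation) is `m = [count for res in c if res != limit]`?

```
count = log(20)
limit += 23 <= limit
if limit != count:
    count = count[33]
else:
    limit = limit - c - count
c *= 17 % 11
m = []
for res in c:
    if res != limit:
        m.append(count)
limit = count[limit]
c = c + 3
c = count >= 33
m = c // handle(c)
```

8

Transformed code:
count = log(20)
limit += 23 <= limit
if limit != count:
    count = count[33]
else:
    limit = limit - c - count
c *= 17 % 11
m = [count for res in c if res != limit]
limit = count[limit]
c = c + 3
c = count >= 33
m = c // handle(c)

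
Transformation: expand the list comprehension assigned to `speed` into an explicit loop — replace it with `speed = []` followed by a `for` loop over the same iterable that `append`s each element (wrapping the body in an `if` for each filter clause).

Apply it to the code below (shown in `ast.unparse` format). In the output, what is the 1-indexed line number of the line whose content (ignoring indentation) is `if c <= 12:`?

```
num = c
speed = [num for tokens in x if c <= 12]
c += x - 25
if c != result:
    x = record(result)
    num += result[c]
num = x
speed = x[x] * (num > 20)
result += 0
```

4

Transformed code:
num = c
speed = []
for tokens in x:
    if c <= 12:
        speed.append(num)
c += x - 25
if c != result:
    x = record(result)
    num += result[c]
num = x
speed = x[x] * (num > 20)
result += 0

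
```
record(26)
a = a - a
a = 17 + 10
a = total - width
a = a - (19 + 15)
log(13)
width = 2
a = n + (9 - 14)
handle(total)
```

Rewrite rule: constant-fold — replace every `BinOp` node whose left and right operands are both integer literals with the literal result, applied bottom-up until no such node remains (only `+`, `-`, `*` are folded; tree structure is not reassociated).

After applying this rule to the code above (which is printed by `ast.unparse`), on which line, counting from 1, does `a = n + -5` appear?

Transformed code:
record(26)
a = a - a
a = 27
a = total - width
a = a - 34
log(13)
width = 2
a = n + -5
handle(total)

8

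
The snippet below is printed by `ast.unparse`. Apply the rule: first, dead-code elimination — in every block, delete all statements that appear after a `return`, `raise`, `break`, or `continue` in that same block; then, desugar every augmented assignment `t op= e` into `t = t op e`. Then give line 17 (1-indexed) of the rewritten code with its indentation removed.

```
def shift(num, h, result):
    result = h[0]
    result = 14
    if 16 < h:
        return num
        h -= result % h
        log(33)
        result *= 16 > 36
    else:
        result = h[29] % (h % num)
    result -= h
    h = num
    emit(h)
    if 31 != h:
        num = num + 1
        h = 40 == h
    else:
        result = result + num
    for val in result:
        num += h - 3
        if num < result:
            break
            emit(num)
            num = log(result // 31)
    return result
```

num = num + (h - 3)

Transformed code:
def shift(num, h, result):
    result = h[0]
    result = 14
    if 16 < h:
        return num
    else:
        result = h[29] % (h % num)
    result = result - h
    h = num
    emit(h)
    if 31 != h:
        num = num + 1
        h = 40 == h
    else:
        result = result + num
    for val in result:
        num = num + (h - 3)
        if num < result:
            break
    return result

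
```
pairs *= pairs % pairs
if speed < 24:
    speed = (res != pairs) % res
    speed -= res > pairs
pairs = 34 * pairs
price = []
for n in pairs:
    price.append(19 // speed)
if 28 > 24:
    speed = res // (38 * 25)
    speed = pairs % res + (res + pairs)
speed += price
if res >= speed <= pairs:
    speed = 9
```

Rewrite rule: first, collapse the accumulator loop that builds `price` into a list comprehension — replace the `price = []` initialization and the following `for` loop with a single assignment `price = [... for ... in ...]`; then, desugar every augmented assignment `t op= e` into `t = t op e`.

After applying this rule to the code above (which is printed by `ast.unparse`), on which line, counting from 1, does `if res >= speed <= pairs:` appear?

11

Transformed code:
pairs = pairs * (pairs % pairs)
if speed < 24:
    speed = (res != pairs) % res
    speed = speed - (res > pairs)
pairs = 34 * pairs
price = [19 // speed for n in pairs]
if 28 > 24:
    speed = res // (38 * 25)
    speed = pairs % res + (res + pairs)
speed = speed + price
if res >= speed <= pairs:
    speed = 9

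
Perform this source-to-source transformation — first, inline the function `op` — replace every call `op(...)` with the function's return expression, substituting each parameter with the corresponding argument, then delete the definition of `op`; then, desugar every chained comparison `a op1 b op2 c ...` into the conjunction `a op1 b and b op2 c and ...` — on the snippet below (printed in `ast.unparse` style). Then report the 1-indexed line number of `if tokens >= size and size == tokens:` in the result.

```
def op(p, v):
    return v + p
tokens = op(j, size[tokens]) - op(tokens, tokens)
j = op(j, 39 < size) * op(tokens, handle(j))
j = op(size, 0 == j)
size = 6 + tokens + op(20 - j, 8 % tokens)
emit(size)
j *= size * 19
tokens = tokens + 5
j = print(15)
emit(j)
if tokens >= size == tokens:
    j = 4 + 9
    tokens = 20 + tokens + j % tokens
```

10

Transformed code:
tokens = size[tokens] + j - (tokens + tokens)
j = ((39 < size) + j) * (handle(j) + tokens)
j = (0 == j) + size
size = 6 + tokens + (8 % tokens + (20 - j))
emit(size)
j *= size * 19
tokens = tokens + 5
j = print(15)
emit(j)
if tokens >= size and size == tokens:
    j = 4 + 9
    tokens = 20 + tokens + j % tokens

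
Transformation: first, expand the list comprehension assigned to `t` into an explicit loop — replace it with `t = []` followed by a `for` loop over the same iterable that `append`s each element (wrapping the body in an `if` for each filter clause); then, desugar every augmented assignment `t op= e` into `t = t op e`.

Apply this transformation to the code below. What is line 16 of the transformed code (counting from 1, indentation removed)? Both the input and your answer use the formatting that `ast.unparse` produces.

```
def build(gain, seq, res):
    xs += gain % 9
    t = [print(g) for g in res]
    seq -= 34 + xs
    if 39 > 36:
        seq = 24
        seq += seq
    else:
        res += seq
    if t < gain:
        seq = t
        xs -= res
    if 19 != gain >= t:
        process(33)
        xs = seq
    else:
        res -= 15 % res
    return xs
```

process(33)

Transformed code:
def build(gain, seq, res):
    xs = xs + gain % 9
    t = []
    for g in res:
        t.append(print(g))
    seq = seq - (34 + xs)
    if 39 > 36:
        seq = 24
        seq = seq + seq
    else:
        res = res + seq
    if t < gain:
        seq = t
        xs = xs - res
    if 19 != gain >= t:
        process(33)
        xs = seq
    else:
        res = res - 15 % res
    return xs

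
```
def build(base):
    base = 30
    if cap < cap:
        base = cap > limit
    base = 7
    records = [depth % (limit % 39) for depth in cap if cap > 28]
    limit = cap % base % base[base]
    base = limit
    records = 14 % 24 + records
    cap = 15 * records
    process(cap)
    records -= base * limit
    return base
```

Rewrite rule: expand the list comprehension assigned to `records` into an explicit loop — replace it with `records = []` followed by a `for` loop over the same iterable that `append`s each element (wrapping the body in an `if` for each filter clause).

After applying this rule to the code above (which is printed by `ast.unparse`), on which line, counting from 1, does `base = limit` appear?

Transformed code:
def build(base):
    base = 30
    if cap < cap:
        base = cap > limit
    base = 7
    records = []
    for depth in cap:
        if cap > 28:
            records.append(depth % (limit % 39))
    limit = cap % base % base[base]
    base = limit
    records = 14 % 24 + records
    cap = 15 * records
    process(cap)
    records -= base * limit
    return base

11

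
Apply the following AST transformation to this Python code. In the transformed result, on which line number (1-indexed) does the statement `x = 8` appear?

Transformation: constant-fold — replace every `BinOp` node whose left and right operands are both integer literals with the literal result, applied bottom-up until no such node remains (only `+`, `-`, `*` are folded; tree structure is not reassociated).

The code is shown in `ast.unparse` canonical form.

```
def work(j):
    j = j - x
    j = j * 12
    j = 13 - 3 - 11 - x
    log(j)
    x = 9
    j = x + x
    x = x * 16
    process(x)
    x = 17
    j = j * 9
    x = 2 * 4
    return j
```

Transformed code:
def work(j):
    j = j - x
    j = j * 12
    j = -1 - x
    log(j)
    x = 9
    j = x + x
    x = x * 16
    process(x)
    x = 17
    j = j * 9
    x = 8
    return j

12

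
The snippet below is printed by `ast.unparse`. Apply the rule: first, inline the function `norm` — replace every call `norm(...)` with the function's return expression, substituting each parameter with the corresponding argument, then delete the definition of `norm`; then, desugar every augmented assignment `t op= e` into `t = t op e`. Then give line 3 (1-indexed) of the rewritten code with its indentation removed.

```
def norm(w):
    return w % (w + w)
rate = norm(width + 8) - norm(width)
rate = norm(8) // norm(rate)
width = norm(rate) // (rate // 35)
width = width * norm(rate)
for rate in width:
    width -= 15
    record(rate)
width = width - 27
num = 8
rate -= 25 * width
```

width = rate % (rate + rate) // (rate // 35)

Transformed code:
rate = (width + 8) % (width + 8 + (width + 8)) - width % (width + width)
rate = 8 % (8 + 8) // (rate % (rate + rate))
width = rate % (rate + rate) // (rate // 35)
width = width * (rate % (rate + rate))
for rate in width:
    width = width - 15
    record(rate)
width = width - 27
num = 8
rate = rate - 25 * width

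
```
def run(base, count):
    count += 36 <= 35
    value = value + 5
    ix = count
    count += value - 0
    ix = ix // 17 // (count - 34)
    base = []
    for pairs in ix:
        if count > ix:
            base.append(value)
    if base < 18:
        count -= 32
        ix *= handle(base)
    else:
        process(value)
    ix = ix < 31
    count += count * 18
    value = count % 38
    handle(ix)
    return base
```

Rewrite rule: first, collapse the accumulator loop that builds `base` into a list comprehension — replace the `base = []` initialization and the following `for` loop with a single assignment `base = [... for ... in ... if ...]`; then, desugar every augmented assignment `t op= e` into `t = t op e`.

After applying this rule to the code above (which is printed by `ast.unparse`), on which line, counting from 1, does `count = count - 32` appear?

9

Transformed code:
def run(base, count):
    count = count + (36 <= 35)
    value = value + 5
    ix = count
    count = count + (value - 0)
    ix = ix // 17 // (count - 34)
    base = [value for pairs in ix if count > ix]
    if base < 18:
        count = count - 32
        ix = ix * handle(base)
    else:
        process(value)
    ix = ix < 31
    count = count + count * 18
    value = count % 38
    handle(ix)
    return base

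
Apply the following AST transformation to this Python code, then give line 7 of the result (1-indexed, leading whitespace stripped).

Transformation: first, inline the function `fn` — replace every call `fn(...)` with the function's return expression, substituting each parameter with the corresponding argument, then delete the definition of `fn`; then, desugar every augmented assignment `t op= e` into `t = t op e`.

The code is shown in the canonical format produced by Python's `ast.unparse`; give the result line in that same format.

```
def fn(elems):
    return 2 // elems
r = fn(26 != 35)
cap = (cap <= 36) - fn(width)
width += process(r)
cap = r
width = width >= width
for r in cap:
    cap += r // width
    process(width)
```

Transformed code:
r = 2 // (26 != 35)
cap = (cap <= 36) - 2 // width
width = width + process(r)
cap = r
width = width >= width
for r in cap:
    cap = cap + r // width
    process(width)

cap = cap + r // width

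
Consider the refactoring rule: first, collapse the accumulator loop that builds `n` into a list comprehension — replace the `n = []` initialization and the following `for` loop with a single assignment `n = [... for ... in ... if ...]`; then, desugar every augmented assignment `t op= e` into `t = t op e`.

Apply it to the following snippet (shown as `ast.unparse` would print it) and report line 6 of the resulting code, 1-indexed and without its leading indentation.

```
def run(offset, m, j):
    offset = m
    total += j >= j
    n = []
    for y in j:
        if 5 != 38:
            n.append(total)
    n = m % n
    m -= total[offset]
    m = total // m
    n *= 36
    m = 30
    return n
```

m = m - total[offset]

Transformed code:
def run(offset, m, j):
    offset = m
    total = total + (j >= j)
    n = [total for y in j if 5 != 38]
    n = m % n
    m = m - total[offset]
    m = total // m
    n = n * 36
    m = 30
    return n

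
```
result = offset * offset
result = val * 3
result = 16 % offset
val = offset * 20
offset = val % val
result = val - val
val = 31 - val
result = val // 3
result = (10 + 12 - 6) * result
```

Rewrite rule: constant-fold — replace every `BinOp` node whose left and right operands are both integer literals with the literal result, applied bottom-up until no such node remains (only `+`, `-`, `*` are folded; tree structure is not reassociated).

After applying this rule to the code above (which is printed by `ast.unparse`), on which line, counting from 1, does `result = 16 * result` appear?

Transformed code:
result = offset * offset
result = val * 3
result = 16 % offset
val = offset * 20
offset = val % val
result = val - val
val = 31 - val
result = val // 3
result = 16 * result

9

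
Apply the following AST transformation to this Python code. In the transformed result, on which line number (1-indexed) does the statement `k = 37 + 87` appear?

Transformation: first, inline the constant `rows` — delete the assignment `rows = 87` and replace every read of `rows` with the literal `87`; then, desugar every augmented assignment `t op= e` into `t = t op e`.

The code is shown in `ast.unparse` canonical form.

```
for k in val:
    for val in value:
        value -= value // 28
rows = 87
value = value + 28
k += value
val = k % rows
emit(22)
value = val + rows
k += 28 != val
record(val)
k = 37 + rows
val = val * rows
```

11

Transformed code:
for k in val:
    for val in value:
        value = value - value // 28
value = value + 28
k = k + value
val = k % 87
emit(22)
value = val + 87
k = k + (28 != val)
record(val)
k = 37 + 87
val = val * 87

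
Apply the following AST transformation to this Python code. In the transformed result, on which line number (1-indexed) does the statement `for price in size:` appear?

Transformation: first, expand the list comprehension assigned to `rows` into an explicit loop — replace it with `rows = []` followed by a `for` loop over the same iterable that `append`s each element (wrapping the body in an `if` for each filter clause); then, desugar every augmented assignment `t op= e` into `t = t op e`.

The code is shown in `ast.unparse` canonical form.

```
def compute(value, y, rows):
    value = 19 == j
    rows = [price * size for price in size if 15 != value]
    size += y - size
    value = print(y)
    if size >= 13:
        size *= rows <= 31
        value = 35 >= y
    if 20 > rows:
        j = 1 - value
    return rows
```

Transformed code:
def compute(value, y, rows):
    value = 19 == j
    rows = []
    for price in size:
        if 15 != value:
            rows.append(price * size)
    size = size + (y - size)
    value = print(y)
    if size >= 13:
        size = size * (rows <= 31)
        value = 35 >= y
    if 20 > rows:
        j = 1 - value
    return rows

4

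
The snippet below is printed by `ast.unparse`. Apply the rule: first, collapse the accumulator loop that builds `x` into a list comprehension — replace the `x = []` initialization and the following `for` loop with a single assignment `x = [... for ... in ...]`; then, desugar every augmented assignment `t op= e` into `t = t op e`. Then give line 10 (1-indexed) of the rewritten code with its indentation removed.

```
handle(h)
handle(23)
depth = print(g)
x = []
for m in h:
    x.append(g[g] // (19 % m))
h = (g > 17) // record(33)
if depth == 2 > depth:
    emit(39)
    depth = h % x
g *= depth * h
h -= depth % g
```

Transformed code:
handle(h)
handle(23)
depth = print(g)
x = [g[g] // (19 % m) for m in h]
h = (g > 17) // record(33)
if depth == 2 > depth:
    emit(39)
    depth = h % x
g = g * (depth * h)
h = h - depth % g

h = h - depth % g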